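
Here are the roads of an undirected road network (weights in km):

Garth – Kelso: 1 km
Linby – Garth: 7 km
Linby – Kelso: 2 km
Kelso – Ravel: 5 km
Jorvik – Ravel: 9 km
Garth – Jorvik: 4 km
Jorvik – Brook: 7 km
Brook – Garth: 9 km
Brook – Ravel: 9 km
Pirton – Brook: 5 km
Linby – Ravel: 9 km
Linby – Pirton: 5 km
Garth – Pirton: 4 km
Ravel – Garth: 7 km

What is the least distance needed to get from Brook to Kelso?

10 km

Running Dijkstra from Brook:
Brook: 0
Pirton: 5  (via Brook)
Jorvik: 7  (via Brook)
Garth: 9  (via Brook)
Ravel: 9  (via Brook)
Kelso: 10  (via Garth)
Shortest route: Brook → Garth → Kelso = 10 km.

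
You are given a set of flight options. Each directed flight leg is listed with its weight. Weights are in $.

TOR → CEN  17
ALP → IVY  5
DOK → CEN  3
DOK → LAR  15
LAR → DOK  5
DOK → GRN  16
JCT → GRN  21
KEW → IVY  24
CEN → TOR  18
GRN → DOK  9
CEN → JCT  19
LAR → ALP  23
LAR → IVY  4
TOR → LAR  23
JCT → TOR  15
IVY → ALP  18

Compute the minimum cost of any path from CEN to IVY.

$45

Shortest distances from CEN:
CEN: 0
TOR: 18  (via CEN)
JCT: 19  (via CEN)
GRN: 40  (via JCT)
LAR: 41  (via TOR)
IVY: 45  (via LAR)
Shortest route: CEN–TOR–LAR–IVY = $45.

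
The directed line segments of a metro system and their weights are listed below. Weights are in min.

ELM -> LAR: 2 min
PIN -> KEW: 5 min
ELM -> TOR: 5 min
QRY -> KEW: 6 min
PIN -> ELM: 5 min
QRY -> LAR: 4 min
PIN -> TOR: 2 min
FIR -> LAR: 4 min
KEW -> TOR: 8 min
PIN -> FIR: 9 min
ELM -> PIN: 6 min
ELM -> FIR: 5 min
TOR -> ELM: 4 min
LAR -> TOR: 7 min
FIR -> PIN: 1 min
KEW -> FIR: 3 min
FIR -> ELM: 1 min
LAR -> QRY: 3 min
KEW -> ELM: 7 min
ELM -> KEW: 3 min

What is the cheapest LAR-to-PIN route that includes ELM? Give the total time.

17 min

Best LAR to ELM: LAR–TOR–ELM costing 11
Best ELM to PIN: ELM–PIN costing 6
Total via ELM: 11 + 6 = 17 min.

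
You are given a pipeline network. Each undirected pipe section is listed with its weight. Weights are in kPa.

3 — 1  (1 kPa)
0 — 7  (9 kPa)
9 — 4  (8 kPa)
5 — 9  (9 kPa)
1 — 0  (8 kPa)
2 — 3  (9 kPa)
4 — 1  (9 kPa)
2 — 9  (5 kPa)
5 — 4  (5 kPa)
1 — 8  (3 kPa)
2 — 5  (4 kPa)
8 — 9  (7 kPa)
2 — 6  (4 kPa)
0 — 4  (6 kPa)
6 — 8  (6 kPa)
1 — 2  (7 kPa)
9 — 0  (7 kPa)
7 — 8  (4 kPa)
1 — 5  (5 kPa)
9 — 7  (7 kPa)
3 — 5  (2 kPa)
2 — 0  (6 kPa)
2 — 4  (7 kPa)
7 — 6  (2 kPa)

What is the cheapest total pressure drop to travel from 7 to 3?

Candidate routes:
7 → 6 → 8 → 1 → 3: 2+6+3+1 = 12
7 → 8 → 1 → 3: 4+3+1 = 8
7 → 6 → 2 → 5 → 3: 2+4+4+2 = 12
Cheapest is 7 → 8 → 1 → 3 at 8 kPa.

8 kPa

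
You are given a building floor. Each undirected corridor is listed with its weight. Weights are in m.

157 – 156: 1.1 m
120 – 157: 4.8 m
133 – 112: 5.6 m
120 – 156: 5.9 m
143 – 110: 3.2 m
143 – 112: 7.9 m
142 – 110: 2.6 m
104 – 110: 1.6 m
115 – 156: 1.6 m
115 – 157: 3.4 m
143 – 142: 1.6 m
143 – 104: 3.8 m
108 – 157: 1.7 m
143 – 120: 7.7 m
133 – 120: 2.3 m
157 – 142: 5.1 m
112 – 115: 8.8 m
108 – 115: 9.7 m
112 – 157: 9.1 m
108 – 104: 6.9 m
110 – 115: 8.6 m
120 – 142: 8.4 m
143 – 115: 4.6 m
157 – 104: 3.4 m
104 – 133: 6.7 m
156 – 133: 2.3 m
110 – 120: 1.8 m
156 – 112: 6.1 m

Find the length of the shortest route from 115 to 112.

Enumerating some paths:
115–156–133–112: 1.6+2.3+5.6 = 9.5
115–156–112: 1.6+6.1 = 7.7
115–112: 8.8 = 8.8
The minimum is 7.7 m via 115–156–112.

7.7 m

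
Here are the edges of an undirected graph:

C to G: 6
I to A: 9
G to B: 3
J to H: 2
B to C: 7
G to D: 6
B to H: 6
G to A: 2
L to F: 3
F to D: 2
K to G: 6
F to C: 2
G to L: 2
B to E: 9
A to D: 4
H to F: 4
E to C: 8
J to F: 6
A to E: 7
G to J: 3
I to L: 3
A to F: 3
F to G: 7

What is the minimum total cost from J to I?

Enumerating some paths:
J - G - A - I: 3+2+9 = 14
J - H - F - L - I: 2+4+3+3 = 12
J - G - L - I: 3+2+3 = 8
J - F - L - I: 6+3+3 = 12
The minimum is 8 via J - G - L - I.

8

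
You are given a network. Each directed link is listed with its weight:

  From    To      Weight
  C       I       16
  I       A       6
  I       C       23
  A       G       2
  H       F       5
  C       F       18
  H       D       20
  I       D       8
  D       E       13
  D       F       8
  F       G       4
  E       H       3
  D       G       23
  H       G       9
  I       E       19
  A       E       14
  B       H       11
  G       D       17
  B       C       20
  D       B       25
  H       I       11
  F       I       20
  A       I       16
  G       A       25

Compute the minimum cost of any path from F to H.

37

Compare a few routes:
F–G–D–E–H: 4+17+13+3 = 37
F–I–E–H: 20+19+3 = 42
The minimum is 37 via F–G–D–E–H.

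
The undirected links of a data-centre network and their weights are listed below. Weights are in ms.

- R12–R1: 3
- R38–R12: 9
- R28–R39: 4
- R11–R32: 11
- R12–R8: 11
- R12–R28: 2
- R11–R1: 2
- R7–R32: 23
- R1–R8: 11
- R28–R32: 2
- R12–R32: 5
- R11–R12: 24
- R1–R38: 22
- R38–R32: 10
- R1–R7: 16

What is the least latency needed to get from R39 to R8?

17 ms

Settle nodes by increasing distance from R39:
R39: 0
R28: 4  (via R39)
R12: 6  (via R28)
R32: 6  (via R28)
R1: 9  (via R12)
R11: 11  (via R1)
R38: 15  (via R12)
R8: 17  (via R12)
Shortest route: R39 → R28 → R12 → R8 = 17 ms.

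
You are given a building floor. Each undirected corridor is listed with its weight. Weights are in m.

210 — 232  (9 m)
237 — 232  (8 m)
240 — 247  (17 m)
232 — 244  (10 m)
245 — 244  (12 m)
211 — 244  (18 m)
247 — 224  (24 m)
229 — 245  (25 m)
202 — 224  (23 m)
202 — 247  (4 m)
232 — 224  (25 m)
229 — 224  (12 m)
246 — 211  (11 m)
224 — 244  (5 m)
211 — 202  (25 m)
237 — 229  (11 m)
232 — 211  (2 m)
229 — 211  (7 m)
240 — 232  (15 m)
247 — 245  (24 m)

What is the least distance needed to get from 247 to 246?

40 m

Settle nodes by increasing distance from 247:
247: 0
202: 4  (via 247)
240: 17  (via 247)
245: 24  (via 247)
224: 24  (via 247)
244: 29  (via 224)
211: 29  (via 202)
232: 31  (via 211)
229: 36  (via 224)
237: 39  (via 232)
246: 40  (via 211)
Shortest route: 247 → 202 → 211 → 246 = 40 m.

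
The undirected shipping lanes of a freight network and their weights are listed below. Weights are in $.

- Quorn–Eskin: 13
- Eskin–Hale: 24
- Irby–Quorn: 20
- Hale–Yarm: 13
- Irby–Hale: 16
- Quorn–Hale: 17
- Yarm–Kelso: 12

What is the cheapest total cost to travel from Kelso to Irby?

$41

Running Dijkstra from Kelso:
Kelso: 0
Yarm: 12  (via Kelso)
Hale: 25  (via Yarm)
Irby: 41  (via Hale)
Shortest route: Kelso–Yarm–Hale–Irby = $41.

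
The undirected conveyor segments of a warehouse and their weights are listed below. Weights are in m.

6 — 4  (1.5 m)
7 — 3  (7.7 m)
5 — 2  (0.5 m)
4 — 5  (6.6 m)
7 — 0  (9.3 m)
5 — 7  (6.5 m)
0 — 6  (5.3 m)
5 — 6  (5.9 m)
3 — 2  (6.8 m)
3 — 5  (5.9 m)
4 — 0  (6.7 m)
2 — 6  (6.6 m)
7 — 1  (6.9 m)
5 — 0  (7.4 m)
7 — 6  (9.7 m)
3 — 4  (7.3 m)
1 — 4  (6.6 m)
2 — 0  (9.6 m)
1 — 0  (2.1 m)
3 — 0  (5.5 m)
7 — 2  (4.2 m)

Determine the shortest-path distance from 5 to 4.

Running Dijkstra from 5:
5: 0
2: 0.5  (via 5)
7: 4.7  (via 2)
3: 5.9  (via 5)
6: 5.9  (via 5)
4: 6.6  (via 5)
Shortest route: 5–4 = 6.6 m.

6.6 m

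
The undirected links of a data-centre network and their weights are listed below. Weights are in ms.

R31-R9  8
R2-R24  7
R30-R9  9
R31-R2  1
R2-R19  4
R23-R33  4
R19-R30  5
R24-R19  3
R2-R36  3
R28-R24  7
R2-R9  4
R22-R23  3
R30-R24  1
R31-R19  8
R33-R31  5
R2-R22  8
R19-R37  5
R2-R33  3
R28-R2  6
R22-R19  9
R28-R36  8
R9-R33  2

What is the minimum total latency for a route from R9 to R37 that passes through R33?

Shortest R9→R33: R9 → R33 = 2
Best R33 to R37: R33 → R2 → R19 → R37 costing 12
Total via R33: 2 + 12 = 14 ms.

14 ms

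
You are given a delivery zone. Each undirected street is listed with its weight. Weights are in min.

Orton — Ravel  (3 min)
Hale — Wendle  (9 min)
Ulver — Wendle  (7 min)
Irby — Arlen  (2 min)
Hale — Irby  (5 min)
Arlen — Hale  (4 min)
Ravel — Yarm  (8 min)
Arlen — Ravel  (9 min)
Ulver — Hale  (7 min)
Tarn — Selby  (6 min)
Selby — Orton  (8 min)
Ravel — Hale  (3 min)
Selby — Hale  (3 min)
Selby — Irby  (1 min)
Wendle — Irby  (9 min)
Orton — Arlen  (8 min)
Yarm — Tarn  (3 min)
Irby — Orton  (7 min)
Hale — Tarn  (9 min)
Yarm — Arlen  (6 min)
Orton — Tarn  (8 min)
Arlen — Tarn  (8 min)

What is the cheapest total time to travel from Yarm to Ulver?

17 min

Shortest distances from Yarm:
Yarm: 0
Tarn: 3  (via Yarm)
Arlen: 6  (via Yarm)
Ravel: 8  (via Yarm)
Irby: 8  (via Arlen)
Selby: 9  (via Tarn)
Hale: 10  (via Arlen)
Orton: 11  (via Tarn)
Wendle: 17  (via Irby)
Ulver: 17  (via Hale)
Shortest route: Yarm–Arlen–Hale–Ulver = 17 min.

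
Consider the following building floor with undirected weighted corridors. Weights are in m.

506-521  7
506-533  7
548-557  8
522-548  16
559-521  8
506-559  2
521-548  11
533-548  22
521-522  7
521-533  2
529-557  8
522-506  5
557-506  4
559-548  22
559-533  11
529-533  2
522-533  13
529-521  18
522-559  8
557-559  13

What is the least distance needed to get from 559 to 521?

8 m

Enumerating some paths:
559 - 521: 8 = 8
559 - 506 - 521: 2+7 = 9
The minimum is 8 m via 559 - 521.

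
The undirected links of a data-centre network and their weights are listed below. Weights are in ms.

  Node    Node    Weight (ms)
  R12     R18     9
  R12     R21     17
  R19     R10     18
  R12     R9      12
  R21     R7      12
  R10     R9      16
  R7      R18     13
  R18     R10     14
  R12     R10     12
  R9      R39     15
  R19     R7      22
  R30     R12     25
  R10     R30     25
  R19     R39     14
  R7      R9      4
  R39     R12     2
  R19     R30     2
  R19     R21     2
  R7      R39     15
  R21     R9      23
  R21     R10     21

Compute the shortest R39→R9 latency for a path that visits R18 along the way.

28 ms

Shortest R39→R18: R39 → R12 → R18 = 11
Shortest R18→R9: R18 → R7 → R9 = 17
Total via R18: 11 + 17 = 28 ms.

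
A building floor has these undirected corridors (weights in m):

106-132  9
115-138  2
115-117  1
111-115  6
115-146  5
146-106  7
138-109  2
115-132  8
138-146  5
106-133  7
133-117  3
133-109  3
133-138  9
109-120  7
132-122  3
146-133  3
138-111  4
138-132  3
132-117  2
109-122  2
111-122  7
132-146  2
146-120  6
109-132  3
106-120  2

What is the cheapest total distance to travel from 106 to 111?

15 m

Candidate routes:
106 → 120 → 109 → 138 → 111: 2+7+2+4 = 15
106 → 146 → 132 → 138 → 111: 7+2+3+4 = 16
106 → 146 → 138 → 111: 7+5+4 = 16
The minimum is 15 m via 106 → 120 → 109 → 138 → 111.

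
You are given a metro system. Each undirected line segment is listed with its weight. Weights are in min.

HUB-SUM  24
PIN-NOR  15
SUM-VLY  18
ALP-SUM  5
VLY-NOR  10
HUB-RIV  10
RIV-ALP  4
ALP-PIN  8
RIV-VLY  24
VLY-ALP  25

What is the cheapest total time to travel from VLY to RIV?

24 min

Candidate routes:
VLY → SUM → ALP → RIV: 18+5+4 = 27
VLY → RIV: 24 = 24
Cheapest is VLY → RIV at 24 min.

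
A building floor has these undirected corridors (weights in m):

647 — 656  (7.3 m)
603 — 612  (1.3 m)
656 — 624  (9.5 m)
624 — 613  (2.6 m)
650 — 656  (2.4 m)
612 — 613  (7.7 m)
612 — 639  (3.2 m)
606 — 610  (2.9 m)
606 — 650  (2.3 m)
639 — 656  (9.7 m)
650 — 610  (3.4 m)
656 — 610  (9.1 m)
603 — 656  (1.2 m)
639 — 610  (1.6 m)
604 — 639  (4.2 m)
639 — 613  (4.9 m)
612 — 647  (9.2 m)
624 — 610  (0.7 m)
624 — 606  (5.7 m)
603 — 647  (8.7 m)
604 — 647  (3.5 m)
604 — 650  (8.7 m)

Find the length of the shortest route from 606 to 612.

7.2 m

Settle nodes by increasing distance from 606:
606: 0
650: 2.3  (via 606)
610: 2.9  (via 606)
624: 3.6  (via 610)
639: 4.5  (via 610)
656: 4.7  (via 650)
603: 5.9  (via 656)
613: 6.2  (via 624)
612: 7.2  (via 603)
Shortest route: 606–650–656–603–612 = 7.2 m.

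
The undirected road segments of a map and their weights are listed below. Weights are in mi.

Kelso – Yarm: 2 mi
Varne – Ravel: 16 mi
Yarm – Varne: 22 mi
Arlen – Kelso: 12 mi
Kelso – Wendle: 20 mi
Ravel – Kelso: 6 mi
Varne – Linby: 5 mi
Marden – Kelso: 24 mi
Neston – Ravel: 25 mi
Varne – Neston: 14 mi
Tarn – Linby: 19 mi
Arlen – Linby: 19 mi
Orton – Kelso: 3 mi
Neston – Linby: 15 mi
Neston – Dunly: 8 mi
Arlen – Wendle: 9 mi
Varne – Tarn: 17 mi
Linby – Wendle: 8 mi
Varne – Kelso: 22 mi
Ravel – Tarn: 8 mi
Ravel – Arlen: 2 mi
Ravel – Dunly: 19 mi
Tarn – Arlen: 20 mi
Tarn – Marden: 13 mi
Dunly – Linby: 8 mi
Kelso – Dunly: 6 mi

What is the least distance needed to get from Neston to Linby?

15 mi

Enumerating some paths:
Neston–Linby: 15 = 15
Neston–Varne–Linby: 14+5 = 19
Neston–Dunly–Linby: 8+8 = 16
The minimum is 15 mi via Neston–Linby.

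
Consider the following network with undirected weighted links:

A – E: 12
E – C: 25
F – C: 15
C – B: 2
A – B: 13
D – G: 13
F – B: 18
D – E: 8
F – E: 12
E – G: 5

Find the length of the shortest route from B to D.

33

Shortest distances from B:
B: 0
C: 2  (via B)
A: 13  (via B)
F: 17  (via C)
E: 25  (via A)
G: 30  (via E)
D: 33  (via E)
Shortest route: B–A–E–D = 33.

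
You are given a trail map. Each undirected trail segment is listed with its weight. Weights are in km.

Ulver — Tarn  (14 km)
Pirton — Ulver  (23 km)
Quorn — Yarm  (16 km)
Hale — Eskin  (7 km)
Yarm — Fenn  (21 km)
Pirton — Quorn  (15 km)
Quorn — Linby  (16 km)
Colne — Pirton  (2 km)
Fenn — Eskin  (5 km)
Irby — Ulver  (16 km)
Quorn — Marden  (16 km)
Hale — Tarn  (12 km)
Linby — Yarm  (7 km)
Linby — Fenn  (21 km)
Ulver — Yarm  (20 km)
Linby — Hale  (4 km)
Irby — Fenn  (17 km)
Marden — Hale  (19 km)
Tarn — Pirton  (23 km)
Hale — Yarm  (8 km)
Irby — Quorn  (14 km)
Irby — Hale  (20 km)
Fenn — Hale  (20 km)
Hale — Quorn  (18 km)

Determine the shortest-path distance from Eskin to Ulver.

Candidate routes:
Eskin - Hale - Tarn - Ulver: 7+12+14 = 33
Eskin - Hale - Yarm - Ulver: 7+8+20 = 35
The minimum is 33 km via Eskin - Hale - Tarn - Ulver.

33 km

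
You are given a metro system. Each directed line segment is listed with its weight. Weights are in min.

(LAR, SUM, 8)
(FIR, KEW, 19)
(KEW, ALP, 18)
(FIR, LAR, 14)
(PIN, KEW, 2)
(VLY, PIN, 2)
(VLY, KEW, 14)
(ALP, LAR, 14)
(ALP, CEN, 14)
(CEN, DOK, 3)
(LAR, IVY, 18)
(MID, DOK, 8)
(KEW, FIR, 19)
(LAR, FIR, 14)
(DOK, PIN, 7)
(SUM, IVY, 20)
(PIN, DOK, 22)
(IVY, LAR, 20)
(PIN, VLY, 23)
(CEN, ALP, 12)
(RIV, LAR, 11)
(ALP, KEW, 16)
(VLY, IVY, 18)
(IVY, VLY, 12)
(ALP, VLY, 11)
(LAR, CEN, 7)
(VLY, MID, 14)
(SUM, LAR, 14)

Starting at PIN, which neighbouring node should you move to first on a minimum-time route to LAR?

Enumerating some paths:
PIN–KEW–FIR–LAR: 2+19+14 = 35
PIN–KEW–ALP–LAR: 2+18+14 = 34
Cheapest is PIN–KEW–ALP–LAR at 34 min.
So from PIN the first move is to KEW.

KEW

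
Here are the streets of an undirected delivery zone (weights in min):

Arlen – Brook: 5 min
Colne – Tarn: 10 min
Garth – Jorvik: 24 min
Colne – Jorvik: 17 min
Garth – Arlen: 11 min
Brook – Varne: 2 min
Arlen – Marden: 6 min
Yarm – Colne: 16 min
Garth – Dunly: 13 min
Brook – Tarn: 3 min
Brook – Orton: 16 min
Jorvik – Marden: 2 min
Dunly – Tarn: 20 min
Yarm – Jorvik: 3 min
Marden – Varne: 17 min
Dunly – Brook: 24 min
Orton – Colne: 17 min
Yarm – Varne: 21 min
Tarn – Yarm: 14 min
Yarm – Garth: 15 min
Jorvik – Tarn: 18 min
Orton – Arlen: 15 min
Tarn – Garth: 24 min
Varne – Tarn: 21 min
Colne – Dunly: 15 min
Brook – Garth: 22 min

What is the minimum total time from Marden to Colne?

Compare a few routes:
Marden–Jorvik–Colne: 2+17 = 19
Marden–Jorvik–Yarm–Colne: 2+3+16 = 21
Cheapest is Marden–Jorvik–Colne at 19 min.

19 min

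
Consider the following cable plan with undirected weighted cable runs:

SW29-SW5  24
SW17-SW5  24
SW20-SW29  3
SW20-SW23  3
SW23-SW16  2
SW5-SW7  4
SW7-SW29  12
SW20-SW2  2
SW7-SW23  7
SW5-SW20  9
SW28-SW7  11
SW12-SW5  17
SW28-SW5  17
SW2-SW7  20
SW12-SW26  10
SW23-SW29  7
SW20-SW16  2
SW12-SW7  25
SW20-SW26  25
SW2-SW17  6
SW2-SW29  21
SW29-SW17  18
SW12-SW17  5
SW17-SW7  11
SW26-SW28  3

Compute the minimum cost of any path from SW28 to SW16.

20

Running Dijkstra from SW28:
SW28: 0
SW26: 3  (via SW28)
SW7: 11  (via SW28)
SW12: 13  (via SW26)
SW5: 15  (via SW7)
SW23: 18  (via SW7)
SW17: 18  (via SW12)
SW16: 20  (via SW23)
Shortest route: SW28 → SW7 → SW23 → SW16 = 20.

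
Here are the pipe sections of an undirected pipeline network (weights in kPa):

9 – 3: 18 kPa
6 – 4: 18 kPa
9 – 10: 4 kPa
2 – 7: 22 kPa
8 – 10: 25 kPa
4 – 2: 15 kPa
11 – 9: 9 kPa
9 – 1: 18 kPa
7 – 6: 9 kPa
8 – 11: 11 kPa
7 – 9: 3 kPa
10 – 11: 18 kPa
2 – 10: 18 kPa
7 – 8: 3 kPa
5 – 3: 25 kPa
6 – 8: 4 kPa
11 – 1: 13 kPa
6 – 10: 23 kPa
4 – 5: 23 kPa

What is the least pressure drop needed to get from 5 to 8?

Running Dijkstra from 5:
5: 0
4: 23  (via 5)
3: 25  (via 5)
2: 38  (via 4)
6: 41  (via 4)
9: 43  (via 3)
8: 45  (via 6)
Shortest route: 5 → 4 → 6 → 8 = 45 kPa.

45 kPa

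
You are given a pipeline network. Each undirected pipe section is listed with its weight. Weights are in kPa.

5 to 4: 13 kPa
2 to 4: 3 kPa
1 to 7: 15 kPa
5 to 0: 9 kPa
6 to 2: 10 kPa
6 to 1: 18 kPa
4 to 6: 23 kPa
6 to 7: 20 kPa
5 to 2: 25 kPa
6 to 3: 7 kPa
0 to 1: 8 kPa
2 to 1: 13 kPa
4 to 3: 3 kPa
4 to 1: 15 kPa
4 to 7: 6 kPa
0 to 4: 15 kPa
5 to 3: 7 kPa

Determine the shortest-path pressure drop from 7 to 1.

15 kPa

Enumerating some paths:
7 - 1: 15 = 15
7 - 4 - 2 - 1: 6+3+13 = 22
7 - 4 - 1: 6+15 = 21
Cheapest is 7 - 1 at 15 kPa.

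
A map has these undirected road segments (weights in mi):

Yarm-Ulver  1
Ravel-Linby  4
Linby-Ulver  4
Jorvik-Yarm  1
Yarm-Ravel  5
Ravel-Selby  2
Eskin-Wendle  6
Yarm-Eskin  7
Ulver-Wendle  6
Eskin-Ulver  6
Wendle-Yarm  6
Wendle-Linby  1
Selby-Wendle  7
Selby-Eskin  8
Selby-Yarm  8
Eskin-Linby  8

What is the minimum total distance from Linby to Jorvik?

Running Dijkstra from Linby:
Linby: 0
Wendle: 1  (via Linby)
Ravel: 4  (via Linby)
Ulver: 4  (via Linby)
Yarm: 5  (via Ulver)
Selby: 6  (via Ravel)
Jorvik: 6  (via Yarm)
Shortest route: Linby–Ulver–Yarm–Jorvik = 6 mi.

6 mi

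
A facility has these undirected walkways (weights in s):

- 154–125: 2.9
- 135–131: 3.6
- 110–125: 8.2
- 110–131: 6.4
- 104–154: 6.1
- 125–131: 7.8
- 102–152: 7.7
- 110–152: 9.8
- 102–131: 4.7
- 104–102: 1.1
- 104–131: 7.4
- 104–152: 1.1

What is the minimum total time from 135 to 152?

10.5 s

Shortest distances from 135:
135: 0
131: 3.6  (via 135)
102: 8.3  (via 131)
104: 9.4  (via 102)
110: 10  (via 131)
152: 10.5  (via 104)
Shortest route: 135–131–102–104–152 = 10.5 s.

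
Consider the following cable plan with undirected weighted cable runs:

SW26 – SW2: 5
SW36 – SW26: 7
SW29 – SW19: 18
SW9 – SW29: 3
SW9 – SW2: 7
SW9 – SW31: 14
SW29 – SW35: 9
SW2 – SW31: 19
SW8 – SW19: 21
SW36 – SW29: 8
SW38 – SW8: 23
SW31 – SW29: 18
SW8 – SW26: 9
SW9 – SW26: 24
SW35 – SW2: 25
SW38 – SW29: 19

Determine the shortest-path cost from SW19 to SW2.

Candidate routes:
SW19 → SW29 → SW36 → SW26 → SW2: 18+8+7+5 = 38
SW19 → SW8 → SW26 → SW2: 21+9+5 = 35
SW19 → SW29 → SW9 → SW2: 18+3+7 = 28
The minimum is 28 via SW19 → SW29 → SW9 → SW2.

28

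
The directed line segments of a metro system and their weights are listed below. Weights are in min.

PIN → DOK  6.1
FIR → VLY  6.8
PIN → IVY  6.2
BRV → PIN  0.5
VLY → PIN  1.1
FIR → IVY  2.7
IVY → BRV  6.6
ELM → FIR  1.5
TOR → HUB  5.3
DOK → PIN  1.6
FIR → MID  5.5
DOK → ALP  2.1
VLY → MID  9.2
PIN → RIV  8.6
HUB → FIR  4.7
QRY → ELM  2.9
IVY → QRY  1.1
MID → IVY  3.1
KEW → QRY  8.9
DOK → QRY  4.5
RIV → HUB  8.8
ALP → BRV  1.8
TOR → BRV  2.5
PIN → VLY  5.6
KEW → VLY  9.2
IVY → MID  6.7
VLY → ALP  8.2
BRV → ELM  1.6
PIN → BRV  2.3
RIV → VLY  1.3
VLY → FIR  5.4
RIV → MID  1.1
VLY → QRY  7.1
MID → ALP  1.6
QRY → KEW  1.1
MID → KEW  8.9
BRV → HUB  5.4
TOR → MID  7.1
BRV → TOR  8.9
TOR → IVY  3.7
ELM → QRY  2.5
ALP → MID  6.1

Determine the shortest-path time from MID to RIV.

12.5 min

Candidate routes:
MID → ALP → BRV → PIN → RIV: 1.6+1.8+0.5+8.6 = 12.5
MID → IVY → BRV → PIN → RIV: 3.1+6.6+0.5+8.6 = 18.8
MID → ALP → BRV → ELM → FIR → VLY → PIN → RIV: 1.6+1.8+1.6+1.5+6.8+1.1+8.6 = 23
Cheapest is MID → ALP → BRV → PIN → RIV at 12.5 min.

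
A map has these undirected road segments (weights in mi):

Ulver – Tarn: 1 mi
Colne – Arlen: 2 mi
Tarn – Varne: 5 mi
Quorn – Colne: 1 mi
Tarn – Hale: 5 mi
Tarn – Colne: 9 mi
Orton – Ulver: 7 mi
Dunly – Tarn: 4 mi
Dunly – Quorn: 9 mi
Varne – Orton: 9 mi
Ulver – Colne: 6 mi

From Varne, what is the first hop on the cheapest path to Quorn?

Tarn

Compare a few routes:
Varne → Tarn → Colne → Quorn: 5+9+1 = 15
Varne → Tarn → Dunly → Quorn: 5+4+9 = 18
Varne → Tarn → Ulver → Colne → Quorn: 5+1+6+1 = 13
Cheapest is Varne → Tarn → Ulver → Colne → Quorn at 13 mi.
So from Varne the first move is to Tarn.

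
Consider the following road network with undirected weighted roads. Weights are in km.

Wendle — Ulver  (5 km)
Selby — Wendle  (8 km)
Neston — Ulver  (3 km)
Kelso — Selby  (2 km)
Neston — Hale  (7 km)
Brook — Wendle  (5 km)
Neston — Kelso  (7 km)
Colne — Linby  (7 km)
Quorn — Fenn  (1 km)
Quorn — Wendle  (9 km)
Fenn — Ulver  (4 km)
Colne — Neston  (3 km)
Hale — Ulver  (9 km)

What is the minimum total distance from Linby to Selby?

Enumerating some paths:
Linby → Colne → Neston → Ulver → Fenn → Quorn → Wendle → Selby: 7+3+3+4+1+9+8 = 35
Linby → Colne → Neston → Kelso → Selby: 7+3+7+2 = 19
Linby → Colne → Neston → Ulver → Wendle → Selby: 7+3+3+5+8 = 26
Linby → Colne → Neston → Hale → Ulver → Wendle → Selby: 7+3+7+9+5+8 = 39
The minimum is 19 km via Linby → Colne → Neston → Kelso → Selby.

19 km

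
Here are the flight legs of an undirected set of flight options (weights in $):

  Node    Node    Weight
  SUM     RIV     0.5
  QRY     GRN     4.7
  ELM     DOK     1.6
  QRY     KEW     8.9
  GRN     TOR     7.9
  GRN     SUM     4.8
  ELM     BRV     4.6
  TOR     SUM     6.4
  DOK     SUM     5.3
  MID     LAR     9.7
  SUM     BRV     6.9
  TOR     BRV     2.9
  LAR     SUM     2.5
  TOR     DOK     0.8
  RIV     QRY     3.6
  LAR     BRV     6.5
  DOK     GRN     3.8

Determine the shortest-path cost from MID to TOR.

$18.3

Enumerating some paths:
MID - LAR - SUM - DOK - TOR: 9.7+2.5+5.3+0.8 = 18.3
MID - LAR - SUM - TOR: 9.7+2.5+6.4 = 18.6
MID - LAR - BRV - TOR: 9.7+6.5+2.9 = 19.1
MID - LAR - SUM - GRN - DOK - TOR: 9.7+2.5+4.8+3.8+0.8 = 21.6
The minimum is $18.3 via MID - LAR - SUM - DOK - TOR.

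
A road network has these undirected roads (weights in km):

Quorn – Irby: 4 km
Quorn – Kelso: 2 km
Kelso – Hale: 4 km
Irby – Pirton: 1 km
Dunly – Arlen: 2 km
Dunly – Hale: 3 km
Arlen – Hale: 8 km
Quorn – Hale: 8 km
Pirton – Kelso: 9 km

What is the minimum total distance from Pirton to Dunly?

14 km

Enumerating some paths:
Pirton → Kelso → Hale → Dunly: 9+4+3 = 16
Pirton → Irby → Quorn → Kelso → Hale → Dunly: 1+4+2+4+3 = 14
Pirton → Irby → Quorn → Hale → Dunly: 1+4+8+3 = 16
Cheapest is Pirton → Irby → Quorn → Kelso → Hale → Dunly at 14 km.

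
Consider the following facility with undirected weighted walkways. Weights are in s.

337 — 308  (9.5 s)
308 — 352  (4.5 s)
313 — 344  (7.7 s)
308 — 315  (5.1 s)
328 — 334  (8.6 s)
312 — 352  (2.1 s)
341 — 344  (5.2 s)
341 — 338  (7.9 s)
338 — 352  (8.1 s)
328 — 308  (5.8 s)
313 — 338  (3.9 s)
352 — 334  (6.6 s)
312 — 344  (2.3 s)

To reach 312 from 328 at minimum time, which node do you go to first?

308

Compare a few routes:
328 → 334 → 352 → 312: 8.6+6.6+2.1 = 17.3
328 → 308 → 352 → 312: 5.8+4.5+2.1 = 12.4
Cheapest is 328 → 308 → 352 → 312 at 12.4 s.
So from 328 the first move is to 308.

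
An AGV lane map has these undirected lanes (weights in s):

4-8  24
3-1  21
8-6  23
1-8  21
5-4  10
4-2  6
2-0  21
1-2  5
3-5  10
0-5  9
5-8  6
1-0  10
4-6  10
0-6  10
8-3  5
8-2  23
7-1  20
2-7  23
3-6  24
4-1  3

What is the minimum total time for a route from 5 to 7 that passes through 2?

39 s

Best 5 to 2: 5–4–2 costing 16
Best 2 to 7: 2–7 costing 23
Total via 2: 16 + 23 = 39 s.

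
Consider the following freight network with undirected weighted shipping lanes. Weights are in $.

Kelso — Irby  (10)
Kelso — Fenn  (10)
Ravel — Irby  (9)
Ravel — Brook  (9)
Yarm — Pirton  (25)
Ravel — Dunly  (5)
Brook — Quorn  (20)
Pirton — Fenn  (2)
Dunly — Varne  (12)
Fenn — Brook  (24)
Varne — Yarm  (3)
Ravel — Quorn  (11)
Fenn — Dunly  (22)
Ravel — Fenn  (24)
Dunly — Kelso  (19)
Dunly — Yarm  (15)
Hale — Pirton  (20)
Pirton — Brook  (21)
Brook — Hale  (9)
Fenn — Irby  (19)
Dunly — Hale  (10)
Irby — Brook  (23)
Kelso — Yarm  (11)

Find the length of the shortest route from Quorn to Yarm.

$31

Enumerating some paths:
Quorn–Ravel–Irby–Kelso–Yarm: 11+9+10+11 = 41
Quorn–Ravel–Dunly–Yarm: 11+5+15 = 31
The minimum is $31 via Quorn–Ravel–Dunly–Yarm.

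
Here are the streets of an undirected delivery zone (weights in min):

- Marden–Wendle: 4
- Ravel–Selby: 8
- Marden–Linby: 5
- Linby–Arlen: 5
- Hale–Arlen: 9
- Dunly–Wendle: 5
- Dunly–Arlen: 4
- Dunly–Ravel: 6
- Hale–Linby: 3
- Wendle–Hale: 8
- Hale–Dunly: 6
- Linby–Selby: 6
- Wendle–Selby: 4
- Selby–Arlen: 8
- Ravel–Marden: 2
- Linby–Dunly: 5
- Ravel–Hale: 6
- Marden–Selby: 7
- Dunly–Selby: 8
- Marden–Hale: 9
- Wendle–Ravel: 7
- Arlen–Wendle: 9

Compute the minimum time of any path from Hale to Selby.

9 min

Shortest distances from Hale:
Hale: 0
Linby: 3  (via Hale)
Ravel: 6  (via Hale)
Dunly: 6  (via Hale)
Wendle: 8  (via Hale)
Marden: 8  (via Linby)
Arlen: 8  (via Linby)
Selby: 9  (via Linby)
Shortest route: Hale → Linby → Selby = 9 min.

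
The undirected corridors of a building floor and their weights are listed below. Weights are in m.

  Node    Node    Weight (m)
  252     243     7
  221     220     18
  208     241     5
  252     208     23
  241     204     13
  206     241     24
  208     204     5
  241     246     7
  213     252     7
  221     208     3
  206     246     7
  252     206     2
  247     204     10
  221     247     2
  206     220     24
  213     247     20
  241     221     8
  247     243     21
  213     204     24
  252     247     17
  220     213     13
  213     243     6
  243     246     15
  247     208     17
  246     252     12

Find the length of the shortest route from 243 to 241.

22 m

Enumerating some paths:
243–246–241: 15+7 = 22
243–252–206–246–241: 7+2+7+7 = 23
Cheapest is 243–246–241 at 22 m.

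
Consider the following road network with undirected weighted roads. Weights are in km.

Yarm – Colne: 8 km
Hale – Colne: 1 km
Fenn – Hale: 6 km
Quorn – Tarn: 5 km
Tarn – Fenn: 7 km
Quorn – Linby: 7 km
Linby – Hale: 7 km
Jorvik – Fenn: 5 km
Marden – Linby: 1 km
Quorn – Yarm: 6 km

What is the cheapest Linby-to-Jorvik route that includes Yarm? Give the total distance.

Best Linby to Yarm: Linby → Quorn → Yarm costing 13
Best Yarm to Jorvik: Yarm → Colne → Hale → Fenn → Jorvik costing 20
Total via Yarm: 13 + 20 = 33 km.

33 km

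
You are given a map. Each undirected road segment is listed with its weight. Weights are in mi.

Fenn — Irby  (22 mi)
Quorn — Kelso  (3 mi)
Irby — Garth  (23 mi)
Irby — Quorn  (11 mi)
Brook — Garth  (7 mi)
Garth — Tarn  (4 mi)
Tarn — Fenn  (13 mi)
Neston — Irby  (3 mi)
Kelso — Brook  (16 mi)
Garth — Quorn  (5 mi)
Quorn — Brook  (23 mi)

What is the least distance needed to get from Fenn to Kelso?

Settle nodes by increasing distance from Fenn:
Fenn: 0
Tarn: 13  (via Fenn)
Garth: 17  (via Tarn)
Irby: 22  (via Fenn)
Quorn: 22  (via Garth)
Brook: 24  (via Garth)
Kelso: 25  (via Quorn)
Shortest route: Fenn–Tarn–Garth–Quorn–Kelso = 25 mi.

25 mi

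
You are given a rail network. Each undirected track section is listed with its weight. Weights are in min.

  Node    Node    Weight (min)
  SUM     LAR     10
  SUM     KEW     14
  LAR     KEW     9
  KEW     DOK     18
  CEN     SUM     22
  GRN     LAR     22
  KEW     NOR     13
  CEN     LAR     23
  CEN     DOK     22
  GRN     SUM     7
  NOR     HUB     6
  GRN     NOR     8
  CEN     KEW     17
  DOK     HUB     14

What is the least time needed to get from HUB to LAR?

Candidate routes:
HUB - DOK - KEW - LAR: 14+18+9 = 41
HUB - NOR - GRN - LAR: 6+8+22 = 36
HUB - NOR - GRN - SUM - LAR: 6+8+7+10 = 31
HUB - NOR - KEW - LAR: 6+13+9 = 28
The minimum is 28 min via HUB - NOR - KEW - LAR.

28 min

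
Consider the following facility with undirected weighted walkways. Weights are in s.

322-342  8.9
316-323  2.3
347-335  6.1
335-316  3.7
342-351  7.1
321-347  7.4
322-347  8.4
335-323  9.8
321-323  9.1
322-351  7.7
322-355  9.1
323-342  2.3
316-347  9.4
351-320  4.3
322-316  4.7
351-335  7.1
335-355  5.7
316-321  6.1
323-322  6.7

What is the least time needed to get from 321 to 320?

21.2 s

Shortest distances from 321:
321: 0
316: 6.1  (via 321)
347: 7.4  (via 321)
323: 8.4  (via 316)
335: 9.8  (via 316)
342: 10.7  (via 323)
322: 10.8  (via 316)
355: 15.5  (via 335)
351: 16.9  (via 335)
320: 21.2  (via 351)
Shortest route: 321–316–335–351–320 = 21.2 s.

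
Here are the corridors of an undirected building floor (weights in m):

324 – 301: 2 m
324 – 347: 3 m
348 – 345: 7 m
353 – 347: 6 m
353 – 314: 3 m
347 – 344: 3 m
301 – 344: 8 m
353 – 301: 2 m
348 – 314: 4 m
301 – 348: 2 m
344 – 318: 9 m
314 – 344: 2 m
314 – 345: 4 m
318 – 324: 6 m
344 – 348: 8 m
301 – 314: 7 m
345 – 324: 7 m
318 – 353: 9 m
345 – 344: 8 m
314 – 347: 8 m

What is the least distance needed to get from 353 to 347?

6 m

Shortest distances from 353:
353: 0
301: 2  (via 353)
314: 3  (via 353)
324: 4  (via 301)
348: 4  (via 301)
344: 5  (via 314)
347: 6  (via 353)
Shortest route: 353 → 347 = 6 m.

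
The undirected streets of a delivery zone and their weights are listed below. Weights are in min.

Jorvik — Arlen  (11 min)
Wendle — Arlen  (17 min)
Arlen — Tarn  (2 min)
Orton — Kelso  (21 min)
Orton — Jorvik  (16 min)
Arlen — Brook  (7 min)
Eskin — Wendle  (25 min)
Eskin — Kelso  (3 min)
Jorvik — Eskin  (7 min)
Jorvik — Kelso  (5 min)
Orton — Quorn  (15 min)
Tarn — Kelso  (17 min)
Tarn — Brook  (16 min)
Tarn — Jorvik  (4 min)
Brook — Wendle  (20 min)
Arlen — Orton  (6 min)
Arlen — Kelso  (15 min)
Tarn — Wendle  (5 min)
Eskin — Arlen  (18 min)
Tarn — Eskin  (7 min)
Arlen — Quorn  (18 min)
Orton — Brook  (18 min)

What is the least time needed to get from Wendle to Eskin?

Enumerating some paths:
Wendle–Tarn–Jorvik–Eskin: 5+4+7 = 16
Wendle–Tarn–Jorvik–Kelso–Eskin: 5+4+5+3 = 17
Wendle–Tarn–Eskin: 5+7 = 12
The minimum is 12 min via Wendle–Tarn–Eskin.

12 min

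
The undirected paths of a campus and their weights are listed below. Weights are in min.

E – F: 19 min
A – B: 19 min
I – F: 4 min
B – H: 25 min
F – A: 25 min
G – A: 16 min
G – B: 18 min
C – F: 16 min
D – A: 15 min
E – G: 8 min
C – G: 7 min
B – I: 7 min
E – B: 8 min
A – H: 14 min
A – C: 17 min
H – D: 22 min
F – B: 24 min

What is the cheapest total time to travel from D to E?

Enumerating some paths:
D - A - G - E: 15+16+8 = 39
D - A - B - E: 15+19+8 = 42
Cheapest is D - A - G - E at 39 min.

39 min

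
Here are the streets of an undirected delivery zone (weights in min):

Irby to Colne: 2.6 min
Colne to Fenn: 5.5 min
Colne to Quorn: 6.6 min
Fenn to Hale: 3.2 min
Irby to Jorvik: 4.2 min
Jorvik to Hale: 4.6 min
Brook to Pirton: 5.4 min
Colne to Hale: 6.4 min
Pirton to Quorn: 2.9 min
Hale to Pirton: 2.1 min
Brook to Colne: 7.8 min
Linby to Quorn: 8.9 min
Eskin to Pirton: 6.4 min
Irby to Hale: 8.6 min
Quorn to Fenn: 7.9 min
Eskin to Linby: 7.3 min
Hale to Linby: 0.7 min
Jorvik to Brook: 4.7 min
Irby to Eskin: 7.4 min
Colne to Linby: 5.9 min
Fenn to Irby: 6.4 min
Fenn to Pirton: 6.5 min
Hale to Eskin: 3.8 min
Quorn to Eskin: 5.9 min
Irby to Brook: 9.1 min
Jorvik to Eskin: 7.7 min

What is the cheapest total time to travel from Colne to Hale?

6.4 min

Running Dijkstra from Colne:
Colne: 0
Irby: 2.6  (via Colne)
Fenn: 5.5  (via Colne)
Linby: 5.9  (via Colne)
Hale: 6.4  (via Colne)
Shortest route: Colne → Hale = 6.4 min.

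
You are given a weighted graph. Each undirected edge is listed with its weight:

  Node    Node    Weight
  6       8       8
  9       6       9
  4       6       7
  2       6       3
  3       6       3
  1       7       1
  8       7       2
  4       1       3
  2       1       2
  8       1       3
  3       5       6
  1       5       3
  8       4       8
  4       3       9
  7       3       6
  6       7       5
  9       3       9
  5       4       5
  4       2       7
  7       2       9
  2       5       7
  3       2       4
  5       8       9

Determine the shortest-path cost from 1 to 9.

Compare a few routes:
1 - 7 - 6 - 9: 1+5+9 = 15
1 - 2 - 6 - 9: 2+3+9 = 14
The minimum is 14 via 1 - 2 - 6 - 9.

14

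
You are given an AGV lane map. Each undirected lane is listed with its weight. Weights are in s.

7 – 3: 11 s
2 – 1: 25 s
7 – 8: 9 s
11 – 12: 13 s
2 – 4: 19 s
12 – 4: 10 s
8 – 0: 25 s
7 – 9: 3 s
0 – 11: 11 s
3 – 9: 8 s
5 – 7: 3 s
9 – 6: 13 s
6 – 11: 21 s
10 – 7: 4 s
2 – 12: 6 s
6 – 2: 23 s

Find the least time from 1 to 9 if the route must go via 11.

Shortest 1→11: 1 → 2 → 12 → 11 = 44
Shortest 11→9: 11 → 6 → 9 = 34
Total via 11: 44 + 34 = 78 s.

78 s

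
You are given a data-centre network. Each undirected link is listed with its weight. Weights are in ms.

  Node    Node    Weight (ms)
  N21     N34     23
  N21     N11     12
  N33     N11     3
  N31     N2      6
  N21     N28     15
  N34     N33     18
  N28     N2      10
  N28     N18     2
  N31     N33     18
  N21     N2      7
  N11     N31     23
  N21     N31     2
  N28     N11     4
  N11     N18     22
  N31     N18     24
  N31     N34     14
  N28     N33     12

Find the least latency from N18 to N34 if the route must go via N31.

Best N18 to N31: N18–N28–N2–N31 costing 18
Shortest N31→N34: N31–N34 = 14
Total via N31: 18 + 14 = 32 ms.

32 ms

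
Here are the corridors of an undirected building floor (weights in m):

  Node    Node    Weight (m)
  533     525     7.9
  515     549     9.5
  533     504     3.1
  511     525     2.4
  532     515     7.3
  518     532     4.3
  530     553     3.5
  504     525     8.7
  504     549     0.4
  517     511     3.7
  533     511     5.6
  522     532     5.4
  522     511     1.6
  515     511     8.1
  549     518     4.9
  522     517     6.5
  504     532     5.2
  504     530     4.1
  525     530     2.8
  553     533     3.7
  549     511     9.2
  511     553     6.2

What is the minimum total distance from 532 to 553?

Settle nodes by increasing distance from 532:
532: 0
518: 4.3  (via 532)
504: 5.2  (via 532)
522: 5.4  (via 532)
549: 5.6  (via 504)
511: 7  (via 522)
515: 7.3  (via 532)
533: 8.3  (via 504)
530: 9.3  (via 504)
525: 9.4  (via 511)
517: 10.7  (via 511)
553: 12  (via 533)
Shortest route: 532 → 504 → 533 → 553 = 12 m.

12 m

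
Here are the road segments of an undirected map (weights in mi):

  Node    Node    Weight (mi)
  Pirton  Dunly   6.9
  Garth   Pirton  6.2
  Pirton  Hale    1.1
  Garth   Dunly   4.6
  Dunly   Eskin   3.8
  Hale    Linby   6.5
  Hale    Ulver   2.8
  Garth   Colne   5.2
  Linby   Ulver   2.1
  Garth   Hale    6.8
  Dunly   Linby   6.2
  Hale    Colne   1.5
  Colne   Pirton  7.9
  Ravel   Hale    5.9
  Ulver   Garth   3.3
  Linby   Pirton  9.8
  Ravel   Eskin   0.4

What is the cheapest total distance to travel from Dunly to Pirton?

Candidate routes:
Dunly → Pirton: 6.9 = 6.9
Dunly → Eskin → Ravel → Hale → Pirton: 3.8+0.4+5.9+1.1 = 11.2
Dunly → Garth → Ulver → Hale → Pirton: 4.6+3.3+2.8+1.1 = 11.8
Dunly → Garth → Pirton: 4.6+6.2 = 10.8
The minimum is 6.9 mi via Dunly → Pirton.

6.9 mi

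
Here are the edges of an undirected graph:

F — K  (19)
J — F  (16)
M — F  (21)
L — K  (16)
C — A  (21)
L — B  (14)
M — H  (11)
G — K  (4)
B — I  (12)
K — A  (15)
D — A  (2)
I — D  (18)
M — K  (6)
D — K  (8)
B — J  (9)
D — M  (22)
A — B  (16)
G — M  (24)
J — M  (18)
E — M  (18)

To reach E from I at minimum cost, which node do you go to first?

D

Compare a few routes:
I → D → K → M → E: 18+8+6+18 = 50
I → B → J → M → E: 12+9+18+18 = 57
I → D → M → E: 18+22+18 = 58
Cheapest is I → D → K → M → E at 50.
So from I the first move is to D.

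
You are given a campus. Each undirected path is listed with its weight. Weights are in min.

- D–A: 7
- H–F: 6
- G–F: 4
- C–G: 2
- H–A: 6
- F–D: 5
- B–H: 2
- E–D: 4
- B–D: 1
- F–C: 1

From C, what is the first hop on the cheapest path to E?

F

Candidate routes:
C - G - F - H - B - D - E: 2+4+6+2+1+4 = 19
C - G - F - D - E: 2+4+5+4 = 15
C - F - H - B - D - E: 1+6+2+1+4 = 14
C - F - D - E: 1+5+4 = 10
Cheapest is C - F - D - E at 10 min.
So from C the first move is to F.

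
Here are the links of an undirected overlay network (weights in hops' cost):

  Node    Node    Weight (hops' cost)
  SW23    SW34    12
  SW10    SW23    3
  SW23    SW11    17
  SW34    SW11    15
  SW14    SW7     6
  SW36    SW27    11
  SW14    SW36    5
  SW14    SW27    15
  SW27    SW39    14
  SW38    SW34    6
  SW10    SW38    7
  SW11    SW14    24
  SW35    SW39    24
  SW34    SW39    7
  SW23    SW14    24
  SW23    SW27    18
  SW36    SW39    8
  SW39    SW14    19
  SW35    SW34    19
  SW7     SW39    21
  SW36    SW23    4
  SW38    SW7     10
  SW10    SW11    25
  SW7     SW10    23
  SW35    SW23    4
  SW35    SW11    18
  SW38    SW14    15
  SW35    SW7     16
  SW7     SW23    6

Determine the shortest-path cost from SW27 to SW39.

Candidate routes:
SW27–SW39: 14 = 14
SW27–SW36–SW39: 11+8 = 19
Cheapest is SW27–SW39 at 14 hops' cost.

14 hops' cost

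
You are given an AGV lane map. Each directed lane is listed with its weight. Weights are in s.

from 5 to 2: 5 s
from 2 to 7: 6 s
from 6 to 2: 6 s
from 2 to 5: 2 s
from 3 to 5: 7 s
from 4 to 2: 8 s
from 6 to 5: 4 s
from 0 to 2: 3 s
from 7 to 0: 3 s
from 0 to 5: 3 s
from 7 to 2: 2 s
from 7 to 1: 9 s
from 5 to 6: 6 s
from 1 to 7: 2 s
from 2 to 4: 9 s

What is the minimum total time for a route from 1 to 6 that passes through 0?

Best 1 to 0: 1–7–0 costing 5
Best 0 to 6: 0–5–6 costing 9
Total via 0: 5 + 9 = 14 s.

14 s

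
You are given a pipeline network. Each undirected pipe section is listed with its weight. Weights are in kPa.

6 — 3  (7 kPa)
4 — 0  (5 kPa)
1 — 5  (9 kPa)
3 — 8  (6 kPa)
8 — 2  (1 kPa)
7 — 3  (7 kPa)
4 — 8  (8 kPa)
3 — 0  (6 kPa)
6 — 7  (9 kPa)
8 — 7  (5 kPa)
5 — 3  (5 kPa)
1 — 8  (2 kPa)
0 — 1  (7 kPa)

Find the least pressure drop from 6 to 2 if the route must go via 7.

Best 6 to 7: 6 → 7 costing 9
Best 7 to 2: 7 → 8 → 2 costing 6
Total via 7: 9 + 6 = 15 kPa.

15 kPa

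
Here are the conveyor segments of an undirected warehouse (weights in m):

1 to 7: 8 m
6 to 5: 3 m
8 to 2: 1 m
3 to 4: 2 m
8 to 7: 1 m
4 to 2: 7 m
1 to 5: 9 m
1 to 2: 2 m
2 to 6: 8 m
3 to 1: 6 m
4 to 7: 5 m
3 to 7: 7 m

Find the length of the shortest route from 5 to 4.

17 m

Candidate routes:
5 - 1 - 3 - 4: 9+6+2 = 17
5 - 1 - 2 - 8 - 7 - 4: 9+2+1+1+5 = 18
5 - 1 - 2 - 4: 9+2+7 = 18
The minimum is 17 m via 5 - 1 - 3 - 4.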